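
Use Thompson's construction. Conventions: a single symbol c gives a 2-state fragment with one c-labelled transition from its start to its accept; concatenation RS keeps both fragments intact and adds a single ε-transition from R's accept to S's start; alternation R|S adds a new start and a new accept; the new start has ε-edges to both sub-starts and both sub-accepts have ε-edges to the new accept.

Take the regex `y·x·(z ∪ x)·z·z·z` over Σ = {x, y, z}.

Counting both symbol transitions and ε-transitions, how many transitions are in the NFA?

16

Recursing over subexpressions:
Each of the 7 symbol leaves contributes 1 transition (1 symbol, 0 ε).
  z ∪ x : 6 transitions (2 symbol, 4 ε)
  y·x·(z ∪ x)·z·z·z : 16 transitions (7 symbol, 9 ε)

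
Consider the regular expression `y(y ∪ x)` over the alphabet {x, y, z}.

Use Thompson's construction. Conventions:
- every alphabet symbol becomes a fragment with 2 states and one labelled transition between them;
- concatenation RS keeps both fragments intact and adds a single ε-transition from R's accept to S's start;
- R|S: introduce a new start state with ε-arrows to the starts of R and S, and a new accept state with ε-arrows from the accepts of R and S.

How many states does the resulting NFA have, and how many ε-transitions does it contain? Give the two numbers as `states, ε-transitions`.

Per subexpression:
Each of the 3 symbol leaves contributes 2 states and 0 ε-transitions.
  y ∪ x = 6 states, 4 ε-transitions
  y(y ∪ x) = 8 states, 5 ε-transitions

8, 5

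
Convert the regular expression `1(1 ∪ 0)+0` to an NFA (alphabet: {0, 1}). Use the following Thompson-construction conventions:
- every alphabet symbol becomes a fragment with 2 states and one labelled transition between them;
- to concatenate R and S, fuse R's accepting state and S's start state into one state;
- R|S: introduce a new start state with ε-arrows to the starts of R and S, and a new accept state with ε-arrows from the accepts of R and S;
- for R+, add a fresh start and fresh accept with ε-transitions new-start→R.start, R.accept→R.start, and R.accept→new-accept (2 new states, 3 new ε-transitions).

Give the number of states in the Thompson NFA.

Building bottom-up:
Each of the 4 symbol leaves contributes a 2-state fragment.
  1 ∪ 0 → 6 states
  (1 ∪ 0)+ → 8 states
  1(1 ∪ 0)+0 → 10 states

10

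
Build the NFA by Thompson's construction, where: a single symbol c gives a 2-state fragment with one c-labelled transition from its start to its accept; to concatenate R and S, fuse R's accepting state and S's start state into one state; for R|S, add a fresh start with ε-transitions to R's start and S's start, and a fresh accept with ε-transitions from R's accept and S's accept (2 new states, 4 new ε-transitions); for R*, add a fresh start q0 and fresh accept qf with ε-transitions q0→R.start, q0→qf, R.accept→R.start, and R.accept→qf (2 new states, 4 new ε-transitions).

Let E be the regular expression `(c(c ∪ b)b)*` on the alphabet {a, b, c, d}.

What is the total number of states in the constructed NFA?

Per subexpression:
Each of the 4 symbol leaves contributes a 2-state fragment.
  c ∪ b = 6 states
  c(c ∪ b)b = 8 states
  (c(c ∪ b)b)* = 10 states

10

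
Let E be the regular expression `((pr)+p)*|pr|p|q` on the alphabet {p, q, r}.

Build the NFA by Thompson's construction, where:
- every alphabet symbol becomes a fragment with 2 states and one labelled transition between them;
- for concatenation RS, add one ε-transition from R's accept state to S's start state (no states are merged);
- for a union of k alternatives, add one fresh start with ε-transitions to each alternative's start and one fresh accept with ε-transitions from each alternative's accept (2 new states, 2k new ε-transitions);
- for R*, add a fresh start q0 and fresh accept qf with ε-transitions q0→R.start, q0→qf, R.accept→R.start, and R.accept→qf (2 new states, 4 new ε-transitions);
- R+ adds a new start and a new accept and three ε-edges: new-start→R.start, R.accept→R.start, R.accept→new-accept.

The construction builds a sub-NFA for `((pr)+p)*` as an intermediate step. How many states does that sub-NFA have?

10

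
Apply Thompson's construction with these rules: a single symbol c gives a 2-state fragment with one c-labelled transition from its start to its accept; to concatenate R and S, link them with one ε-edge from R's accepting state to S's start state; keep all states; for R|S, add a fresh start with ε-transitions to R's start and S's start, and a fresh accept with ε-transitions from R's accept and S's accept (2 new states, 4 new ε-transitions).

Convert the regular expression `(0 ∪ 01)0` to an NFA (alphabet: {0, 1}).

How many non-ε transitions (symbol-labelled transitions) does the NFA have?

4

Per subexpression:
Each of the 4 symbol leaves contributes exactly 1 symbol transition.
  01 = 2 symbol transitions
  0 ∪ 01 = 3 symbol transitions
  (0 ∪ 01)0 = 4 symbol transitions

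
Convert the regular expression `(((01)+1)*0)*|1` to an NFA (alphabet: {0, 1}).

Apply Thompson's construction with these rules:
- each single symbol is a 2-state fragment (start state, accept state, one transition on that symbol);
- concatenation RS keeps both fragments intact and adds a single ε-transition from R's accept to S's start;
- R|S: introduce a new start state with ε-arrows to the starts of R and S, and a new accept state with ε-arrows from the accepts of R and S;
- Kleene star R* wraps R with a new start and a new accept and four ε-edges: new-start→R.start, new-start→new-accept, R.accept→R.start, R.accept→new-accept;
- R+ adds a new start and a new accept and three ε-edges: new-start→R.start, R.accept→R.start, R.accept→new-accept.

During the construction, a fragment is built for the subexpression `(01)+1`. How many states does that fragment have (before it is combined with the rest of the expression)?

8

Fragment for `(01)+1`:
Each of the 3 symbol leaves contributes a 2-state fragment.
  01 : 4 states
  (01)+ : 6 states
  (01)+1 : 8 states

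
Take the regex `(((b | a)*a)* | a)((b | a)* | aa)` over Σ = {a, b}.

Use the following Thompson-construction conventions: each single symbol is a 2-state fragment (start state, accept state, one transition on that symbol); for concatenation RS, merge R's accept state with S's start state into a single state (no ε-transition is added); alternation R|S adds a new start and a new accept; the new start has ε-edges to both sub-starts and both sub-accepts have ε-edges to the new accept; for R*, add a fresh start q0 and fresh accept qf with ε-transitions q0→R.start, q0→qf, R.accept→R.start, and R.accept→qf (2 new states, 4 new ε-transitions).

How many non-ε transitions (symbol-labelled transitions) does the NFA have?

Recursing over subexpressions:
Each of the 8 symbol leaves contributes exactly 1 symbol transition.
  b | a : 2 symbol transitions
  (b | a)* : 2 symbol transitions
  (b | a)*a : 3 symbol transitions
  ((b | a)*a)* : 3 symbol transitions
  ((b | a)*a)* | a : 4 symbol transitions
  b | a : 2 symbol transitions
  (b | a)* : 2 symbol transitions
  aa : 2 symbol transitions
  (b | a)* | aa : 4 symbol transitions
  (((b | a)*a)* | a)((b | a)* | aa) : 8 symbol transitions

8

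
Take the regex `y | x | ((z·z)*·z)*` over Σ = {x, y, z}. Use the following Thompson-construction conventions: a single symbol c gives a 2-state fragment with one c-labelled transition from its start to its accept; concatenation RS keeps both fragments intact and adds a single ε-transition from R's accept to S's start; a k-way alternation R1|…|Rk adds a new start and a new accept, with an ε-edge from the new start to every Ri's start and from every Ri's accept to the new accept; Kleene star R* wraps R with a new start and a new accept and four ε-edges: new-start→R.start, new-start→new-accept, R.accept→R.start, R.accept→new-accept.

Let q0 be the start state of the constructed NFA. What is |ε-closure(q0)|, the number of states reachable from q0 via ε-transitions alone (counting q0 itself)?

Work bottom-up. For each fragment F, track |ε-closure(F.start)| and whether F's accept lies in that closure (i.e. whether F accepts ε). A single-symbol fragment has closure size 1 and does not accept ε.
  z·z — |ε-closure| equals the left operand's closure size = 1 (its accept is not ε-reachable, so the closure stops there)
  (z·z)* — the star's fresh start ε-reaches both the body's start and the fresh accept: |ε-closure| = 2 + 1 = 3
  (z·z)*·z — the left operand accepts ε, so the closure extends into the next operand (via the concat ε-link); |ε-closure| = 3 + 1 = 4
  ((z·z)*·z)* — |ε-closure| = 1 (new start) + 4 (body) + 1 (new accept) = 6
  y | x | ((z·z)*·z)* — |ε-closure| = 1 (new start) + (1 + 1 + 6) + 1 (new accept, since some branch ε-reaches its own accept) = 10

10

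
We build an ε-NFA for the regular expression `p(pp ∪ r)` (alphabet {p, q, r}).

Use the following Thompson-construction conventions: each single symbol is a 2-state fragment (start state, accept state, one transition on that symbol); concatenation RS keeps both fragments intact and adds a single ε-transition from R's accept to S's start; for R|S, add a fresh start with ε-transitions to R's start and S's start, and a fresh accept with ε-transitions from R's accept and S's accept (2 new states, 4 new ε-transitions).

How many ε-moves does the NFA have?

Recursing over subexpressions:
Each of the 4 symbol leaves contributes 0 ε-transitions.
  pp — 1 ε-transition
  pp ∪ r — 5 ε-transitions
  p(pp ∪ r) — 6 ε-transitions

6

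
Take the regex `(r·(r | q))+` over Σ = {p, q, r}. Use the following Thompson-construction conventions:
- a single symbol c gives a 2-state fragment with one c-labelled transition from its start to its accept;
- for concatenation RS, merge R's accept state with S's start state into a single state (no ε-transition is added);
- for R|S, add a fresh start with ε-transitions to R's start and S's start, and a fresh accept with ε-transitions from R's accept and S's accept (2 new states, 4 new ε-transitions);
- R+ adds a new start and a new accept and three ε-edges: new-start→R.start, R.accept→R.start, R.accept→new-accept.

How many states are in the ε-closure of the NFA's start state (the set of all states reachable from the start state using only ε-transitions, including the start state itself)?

Let C(F) = |ε-closure(F.start)| within fragment F, and note whether F accepts ε. Symbol fragments have C = 1 and do not accept ε. Then:
  r | q : new start ε-reaches every alternative's start; none of them accept ε, so the new accept is not reached: C = 1 + 1 + 1 = 3
  r·(r | q) : C equals the left operand's closure size = 1 (its accept is not ε-reachable, so the closure stops there)
  (r·(r | q))+ : new start ε-reaches only the body's start; the new accept needs a symbol first: C = 1 + 1 = 2

2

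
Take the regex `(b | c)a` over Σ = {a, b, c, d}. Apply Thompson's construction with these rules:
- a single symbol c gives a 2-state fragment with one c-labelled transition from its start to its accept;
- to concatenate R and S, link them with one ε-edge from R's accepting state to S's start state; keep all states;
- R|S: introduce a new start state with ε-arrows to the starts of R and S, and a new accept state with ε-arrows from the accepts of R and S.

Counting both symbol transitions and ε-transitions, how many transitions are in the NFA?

8

By structural recursion:
Each of the 3 symbol leaves contributes 1 transition (1 symbol, 0 ε).
  b | c → 6 transitions (2 symbol, 4 ε)
  (b | c)a → 8 transitions (3 symbol, 5 ε)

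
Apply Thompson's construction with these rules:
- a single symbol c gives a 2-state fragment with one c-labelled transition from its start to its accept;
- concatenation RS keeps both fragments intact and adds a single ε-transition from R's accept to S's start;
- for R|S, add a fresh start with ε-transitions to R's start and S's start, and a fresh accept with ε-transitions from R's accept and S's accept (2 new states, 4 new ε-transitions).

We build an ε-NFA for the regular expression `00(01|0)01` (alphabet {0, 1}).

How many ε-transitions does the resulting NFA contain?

Per subexpression:
Each of the 7 symbol leaves contributes 0 ε-transitions.
  01 : 1 ε-transition
  01|0 : 5 ε-transitions
  00(01|0)01 : 9 ε-transitions

9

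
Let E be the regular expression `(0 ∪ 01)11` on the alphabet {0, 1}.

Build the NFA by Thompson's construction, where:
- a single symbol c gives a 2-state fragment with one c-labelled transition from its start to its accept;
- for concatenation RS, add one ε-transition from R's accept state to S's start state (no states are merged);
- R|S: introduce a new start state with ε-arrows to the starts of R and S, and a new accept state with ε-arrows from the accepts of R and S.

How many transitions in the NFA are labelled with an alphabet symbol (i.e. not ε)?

By structural recursion:
Each of the 5 symbol leaves contributes exactly 1 symbol transition.
  01 = 2 symbol transitions
  0 ∪ 01 = 3 symbol transitions
  (0 ∪ 01)11 = 5 symbol transitions

5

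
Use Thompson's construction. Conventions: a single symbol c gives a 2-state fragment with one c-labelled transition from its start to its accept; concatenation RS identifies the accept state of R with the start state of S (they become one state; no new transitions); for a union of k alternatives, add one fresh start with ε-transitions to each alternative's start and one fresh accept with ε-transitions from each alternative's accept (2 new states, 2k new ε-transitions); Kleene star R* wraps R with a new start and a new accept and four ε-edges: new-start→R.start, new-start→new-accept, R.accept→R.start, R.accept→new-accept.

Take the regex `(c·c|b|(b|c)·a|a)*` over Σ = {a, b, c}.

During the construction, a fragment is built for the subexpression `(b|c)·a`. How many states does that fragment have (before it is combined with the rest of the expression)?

7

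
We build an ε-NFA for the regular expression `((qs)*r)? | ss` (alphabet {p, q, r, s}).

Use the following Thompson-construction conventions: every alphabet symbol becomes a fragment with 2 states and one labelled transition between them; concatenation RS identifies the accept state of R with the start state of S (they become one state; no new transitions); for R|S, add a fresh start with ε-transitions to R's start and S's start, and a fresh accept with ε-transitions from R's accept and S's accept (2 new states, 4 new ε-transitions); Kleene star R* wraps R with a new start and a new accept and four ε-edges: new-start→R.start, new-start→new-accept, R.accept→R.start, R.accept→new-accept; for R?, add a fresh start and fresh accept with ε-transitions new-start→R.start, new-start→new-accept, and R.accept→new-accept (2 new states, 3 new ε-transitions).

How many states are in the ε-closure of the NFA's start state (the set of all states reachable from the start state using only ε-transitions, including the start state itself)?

Compute the ε-closure size of each fragment's start state recursively; a symbol fragment's start has no outgoing ε-edge, so its closure is just itself (size 1).
  qs : same as the first factor's closure: |closure| = 1
  (qs)* : the star's fresh start ε-reaches both the body's start and the fresh accept: |closure| = 2 + 1 = 3
  (qs)*r : |closure| = 3 + (1−1) = 3 (closure spills across the concat boundary because the left factor accepts ε)
  ((qs)*r)? : |closure| = 1 (new start) + 3 (body) + 1 (new accept, via ε) = 5
  ss : same as the first factor's closure: |closure| = 1
  ((qs)*r)? | ss : |closure| = 1 (new start) + (5 + 1) + 1 (new accept, since some branch ε-reaches its own accept) = 8

8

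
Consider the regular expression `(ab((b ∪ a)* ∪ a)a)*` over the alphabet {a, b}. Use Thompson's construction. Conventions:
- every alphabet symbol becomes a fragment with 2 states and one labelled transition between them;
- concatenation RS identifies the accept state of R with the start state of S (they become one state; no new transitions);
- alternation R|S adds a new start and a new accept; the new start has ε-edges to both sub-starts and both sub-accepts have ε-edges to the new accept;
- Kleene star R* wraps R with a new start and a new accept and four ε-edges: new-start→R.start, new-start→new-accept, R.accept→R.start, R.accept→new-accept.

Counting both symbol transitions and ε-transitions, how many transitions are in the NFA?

22

Per subexpression:
Each of the 6 symbol leaves contributes 1 transition (1 symbol, 0 ε).
  b ∪ a : 6 transitions (2 symbol, 4 ε)
  (b ∪ a)* : 10 transitions (2 symbol, 8 ε)
  (b ∪ a)* ∪ a : 15 transitions (3 symbol, 12 ε)
  ab((b ∪ a)* ∪ a)a : 18 transitions (6 symbol, 12 ε)
  (ab((b ∪ a)* ∪ a)a)* : 22 transitions (6 symbol, 16 ε)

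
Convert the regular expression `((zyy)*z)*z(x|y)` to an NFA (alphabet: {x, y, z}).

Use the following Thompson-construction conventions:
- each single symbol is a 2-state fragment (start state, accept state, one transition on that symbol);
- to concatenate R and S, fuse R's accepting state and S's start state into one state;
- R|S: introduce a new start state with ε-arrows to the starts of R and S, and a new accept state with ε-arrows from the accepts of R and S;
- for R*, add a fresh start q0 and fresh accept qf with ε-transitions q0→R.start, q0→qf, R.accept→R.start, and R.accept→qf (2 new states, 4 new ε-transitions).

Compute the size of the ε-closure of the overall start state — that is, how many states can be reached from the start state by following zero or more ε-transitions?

5

Compute the ε-closure size of each fragment's start state recursively; a symbol fragment's start has no outgoing ε-edge, so its closure is just itself (size 1).
  zyy : |closure| equals the left operand's closure size = 1 (its accept is not ε-reachable, so the closure stops there)
  (zyy)* : new start has ε-edges to the inner start and to the new accept, so |closure| = 2 + 1 = 3
  (zyy)*z : the left operand accepts ε, so the closure extends into the next operand (the shared merged state is already counted); |closure| = 3 + (1−1) = 3
  ((zyy)*z)* : the star's fresh start ε-reaches both the body's start and the fresh accept: |closure| = 2 + 3 = 5
  x|y : |closure| = 1 + 1 + 1 = 3 (the new accept is not ε-reachable since no branch accepts ε)
  ((zyy)*z)*z(x|y) : |closure| = 5 + (1−1) = 5 (closure spills across the concat boundary because the left factor accepts ε)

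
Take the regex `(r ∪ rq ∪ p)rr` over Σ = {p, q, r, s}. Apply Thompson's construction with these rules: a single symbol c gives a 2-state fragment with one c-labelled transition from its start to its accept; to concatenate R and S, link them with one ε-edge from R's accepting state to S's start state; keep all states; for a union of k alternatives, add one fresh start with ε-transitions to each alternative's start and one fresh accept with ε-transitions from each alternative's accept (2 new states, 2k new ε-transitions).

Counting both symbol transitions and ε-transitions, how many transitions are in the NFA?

Building bottom-up:
Each of the 6 symbol leaves contributes 1 transition (1 symbol, 0 ε).
  rq : 3 transitions (2 symbol, 1 ε)
  r ∪ rq ∪ p : 11 transitions (4 symbol, 7 ε)
  (r ∪ rq ∪ p)rr : 15 transitions (6 symbol, 9 ε)

15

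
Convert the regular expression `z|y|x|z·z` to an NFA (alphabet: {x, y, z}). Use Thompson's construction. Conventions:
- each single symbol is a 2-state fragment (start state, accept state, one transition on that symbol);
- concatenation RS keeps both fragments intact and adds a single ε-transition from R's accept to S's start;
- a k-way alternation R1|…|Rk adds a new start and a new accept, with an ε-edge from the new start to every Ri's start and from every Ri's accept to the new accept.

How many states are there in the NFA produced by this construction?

By structural recursion:
Each of the 5 symbol leaves contributes a 2-state fragment.
  z·z : 4 states
  z|y|x|z·z : 12 states

12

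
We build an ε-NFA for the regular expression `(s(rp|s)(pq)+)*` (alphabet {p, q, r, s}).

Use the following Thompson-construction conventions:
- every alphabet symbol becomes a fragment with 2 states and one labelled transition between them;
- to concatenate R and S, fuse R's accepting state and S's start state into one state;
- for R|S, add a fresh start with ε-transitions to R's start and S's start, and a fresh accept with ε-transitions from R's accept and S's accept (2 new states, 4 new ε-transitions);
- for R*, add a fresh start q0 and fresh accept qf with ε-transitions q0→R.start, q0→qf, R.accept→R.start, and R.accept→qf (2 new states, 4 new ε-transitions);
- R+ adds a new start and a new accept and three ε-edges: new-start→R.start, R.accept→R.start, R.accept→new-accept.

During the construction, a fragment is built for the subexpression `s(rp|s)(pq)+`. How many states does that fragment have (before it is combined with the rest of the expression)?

Fragment for `s(rp|s)(pq)+`:
Each of the 6 symbol leaves contributes a 2-state fragment.
  rp = 3 states
  rp|s = 7 states
  pq = 3 states
  (pq)+ = 5 states
  s(rp|s)(pq)+ = 12 states

12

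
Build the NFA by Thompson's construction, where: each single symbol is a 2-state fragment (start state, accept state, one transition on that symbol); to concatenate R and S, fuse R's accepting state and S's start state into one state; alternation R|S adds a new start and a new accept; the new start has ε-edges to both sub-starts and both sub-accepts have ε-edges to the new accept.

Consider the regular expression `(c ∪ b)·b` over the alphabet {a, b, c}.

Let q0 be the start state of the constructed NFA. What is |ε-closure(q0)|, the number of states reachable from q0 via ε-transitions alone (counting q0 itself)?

3

Let C(F) = |ε-closure(F.start)| within fragment F, and note whether F accepts ε. Symbol fragments have C = 1 and do not accept ε. Then:
  c ∪ b — |ε-closure| = 1 + 1 + 1 = 3 (the new accept is not ε-reachable since no branch accepts ε)
  (c ∪ b)·b — same as the first factor's closure: |ε-closure| = 3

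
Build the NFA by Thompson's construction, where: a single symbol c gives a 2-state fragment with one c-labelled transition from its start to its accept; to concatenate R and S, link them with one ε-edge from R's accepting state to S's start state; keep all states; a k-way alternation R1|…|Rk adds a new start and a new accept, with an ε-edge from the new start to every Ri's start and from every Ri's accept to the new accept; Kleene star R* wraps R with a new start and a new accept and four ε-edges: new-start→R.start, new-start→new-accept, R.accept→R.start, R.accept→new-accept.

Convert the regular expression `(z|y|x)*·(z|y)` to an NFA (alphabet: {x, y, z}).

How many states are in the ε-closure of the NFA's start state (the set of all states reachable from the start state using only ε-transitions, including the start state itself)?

Compute the ε-closure size of each fragment's start state recursively; a symbol fragment's start has no outgoing ε-edge, so its closure is just itself (size 1).
  z|y|x — new start ε-reaches every alternative's start; none of them accept ε, so the new accept is not reached: C = 1 + 1 + 1 + 1 = 4
  (z|y|x)* — new start has ε-edges to the inner start and to the new accept, so C = 2 + 4 = 6
  z|y — new start ε-reaches every alternative's start; none of them accept ε, so the new accept is not reached: C = 1 + 1 + 1 = 3
  (z|y|x)*·(z|y) — the left operand accepts ε, so the closure extends into the next operand (via the concat ε-link); C = 6 + 3 = 9

9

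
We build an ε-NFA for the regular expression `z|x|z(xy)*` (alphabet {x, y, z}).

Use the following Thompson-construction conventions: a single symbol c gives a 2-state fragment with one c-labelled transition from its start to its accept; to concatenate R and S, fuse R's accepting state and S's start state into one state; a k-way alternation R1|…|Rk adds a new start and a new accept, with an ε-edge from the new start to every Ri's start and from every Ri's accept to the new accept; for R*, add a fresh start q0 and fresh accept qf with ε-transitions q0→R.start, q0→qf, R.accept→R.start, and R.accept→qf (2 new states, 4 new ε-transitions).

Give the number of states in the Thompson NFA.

Per subexpression:
Each of the 5 symbol leaves contributes a 2-state fragment.
  xy = 3 states
  (xy)* = 5 states
  z(xy)* = 6 states
  z|x|z(xy)* = 12 states

12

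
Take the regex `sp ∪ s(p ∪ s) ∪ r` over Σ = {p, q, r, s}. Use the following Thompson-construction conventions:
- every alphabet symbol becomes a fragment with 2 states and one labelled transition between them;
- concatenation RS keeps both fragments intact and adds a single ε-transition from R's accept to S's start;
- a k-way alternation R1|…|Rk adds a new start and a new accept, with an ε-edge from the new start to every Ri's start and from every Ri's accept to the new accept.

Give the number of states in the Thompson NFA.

16

Recursing over subexpressions:
Each of the 6 symbol leaves contributes a 2-state fragment.
  sp = 4 states
  p ∪ s = 6 states
  s(p ∪ s) = 8 states
  sp ∪ s(p ∪ s) ∪ r = 16 states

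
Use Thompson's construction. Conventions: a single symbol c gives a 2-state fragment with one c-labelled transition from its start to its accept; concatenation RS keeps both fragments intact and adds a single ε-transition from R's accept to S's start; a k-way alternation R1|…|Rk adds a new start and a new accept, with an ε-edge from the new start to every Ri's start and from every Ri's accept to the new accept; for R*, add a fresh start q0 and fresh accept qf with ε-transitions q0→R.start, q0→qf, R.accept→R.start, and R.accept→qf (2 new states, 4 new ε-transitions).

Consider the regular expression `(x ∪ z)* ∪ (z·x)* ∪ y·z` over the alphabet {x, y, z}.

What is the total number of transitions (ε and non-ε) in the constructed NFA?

Per subexpression:
Each of the 6 symbol leaves contributes 1 transition (1 symbol, 0 ε).
  x ∪ z : 6 transitions (2 symbol, 4 ε)
  (x ∪ z)* : 10 transitions (2 symbol, 8 ε)
  z·x : 3 transitions (2 symbol, 1 ε)
  (z·x)* : 7 transitions (2 symbol, 5 ε)
  y·z : 3 transitions (2 symbol, 1 ε)
  (x ∪ z)* ∪ (z·x)* ∪ y·z : 26 transitions (6 symbol, 20 ε)

26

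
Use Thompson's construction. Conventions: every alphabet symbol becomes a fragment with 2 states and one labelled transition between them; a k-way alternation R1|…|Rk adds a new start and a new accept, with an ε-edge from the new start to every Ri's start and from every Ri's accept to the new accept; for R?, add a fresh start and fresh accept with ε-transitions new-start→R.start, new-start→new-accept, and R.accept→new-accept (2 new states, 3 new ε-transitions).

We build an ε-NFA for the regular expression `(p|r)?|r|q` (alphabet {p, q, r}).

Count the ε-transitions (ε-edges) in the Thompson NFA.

13

Building bottom-up:
Each of the 4 symbol leaves contributes 0 ε-transitions.
  p|r → 4 ε-transitions
  (p|r)? → 7 ε-transitions
  (p|r)?|r|q → 13 ε-transitions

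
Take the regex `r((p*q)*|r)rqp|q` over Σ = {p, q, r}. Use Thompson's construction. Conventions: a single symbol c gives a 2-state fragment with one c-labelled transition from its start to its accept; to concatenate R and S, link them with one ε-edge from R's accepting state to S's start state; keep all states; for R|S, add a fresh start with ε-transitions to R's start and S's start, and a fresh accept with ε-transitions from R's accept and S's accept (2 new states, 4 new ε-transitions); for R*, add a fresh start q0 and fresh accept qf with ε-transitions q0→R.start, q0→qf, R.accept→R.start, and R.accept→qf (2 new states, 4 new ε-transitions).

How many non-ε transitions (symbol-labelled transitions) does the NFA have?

Bottom-up over the parse tree:
Each of the 8 symbol leaves contributes exactly 1 symbol transition.
  p* → 1 symbol transition
  p*q → 2 symbol transitions
  (p*q)* → 2 symbol transitions
  (p*q)*|r → 3 symbol transitions
  r((p*q)*|r)rqp → 7 symbol transitions
  r((p*q)*|r)rqp|q → 8 symbol transitions

8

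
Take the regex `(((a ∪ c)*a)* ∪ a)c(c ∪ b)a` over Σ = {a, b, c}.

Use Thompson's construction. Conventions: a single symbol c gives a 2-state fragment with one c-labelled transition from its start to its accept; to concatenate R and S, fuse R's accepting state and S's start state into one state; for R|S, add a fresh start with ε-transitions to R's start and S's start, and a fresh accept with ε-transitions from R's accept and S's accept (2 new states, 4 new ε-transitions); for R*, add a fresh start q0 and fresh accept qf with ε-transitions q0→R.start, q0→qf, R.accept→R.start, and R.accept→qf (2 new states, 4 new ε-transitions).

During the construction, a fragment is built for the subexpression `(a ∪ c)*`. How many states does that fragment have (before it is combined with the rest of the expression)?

Fragment for `(a ∪ c)*`:
Each of the 2 symbol leaves contributes a 2-state fragment.
  a ∪ c = 6 states
  (a ∪ c)* = 8 states

8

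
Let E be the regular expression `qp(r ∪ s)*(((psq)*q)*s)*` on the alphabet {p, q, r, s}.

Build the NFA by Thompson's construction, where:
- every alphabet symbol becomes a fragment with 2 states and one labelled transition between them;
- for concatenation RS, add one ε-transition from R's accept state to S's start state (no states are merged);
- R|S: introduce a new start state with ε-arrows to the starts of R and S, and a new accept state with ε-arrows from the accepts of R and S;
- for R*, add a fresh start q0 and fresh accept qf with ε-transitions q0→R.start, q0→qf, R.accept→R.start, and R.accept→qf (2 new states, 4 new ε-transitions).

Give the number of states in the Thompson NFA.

Recursing over subexpressions:
Each of the 9 symbol leaves contributes a 2-state fragment.
  r ∪ s → 6 states
  (r ∪ s)* → 8 states
  psq → 6 states
  (psq)* → 8 states
  (psq)*q → 10 states
  ((psq)*q)* → 12 states
  ((psq)*q)*s → 14 states
  (((psq)*q)*s)* → 16 states
  qp(r ∪ s)*(((psq)*q)*s)* → 28 states

28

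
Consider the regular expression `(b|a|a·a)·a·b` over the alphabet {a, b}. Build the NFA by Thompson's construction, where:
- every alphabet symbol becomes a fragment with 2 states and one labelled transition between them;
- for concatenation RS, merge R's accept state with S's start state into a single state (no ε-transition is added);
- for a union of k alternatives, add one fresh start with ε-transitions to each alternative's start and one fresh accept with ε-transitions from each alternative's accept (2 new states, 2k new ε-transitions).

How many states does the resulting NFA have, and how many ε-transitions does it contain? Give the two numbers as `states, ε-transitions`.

11, 6

By structural recursion:
Each of the 6 symbol leaves contributes 2 states and 0 ε-transitions.
  a·a = 3 states, 0 ε-transitions
  b|a|a·a = 9 states, 6 ε-transitions
  (b|a|a·a)·a·b = 11 states, 6 ε-transitions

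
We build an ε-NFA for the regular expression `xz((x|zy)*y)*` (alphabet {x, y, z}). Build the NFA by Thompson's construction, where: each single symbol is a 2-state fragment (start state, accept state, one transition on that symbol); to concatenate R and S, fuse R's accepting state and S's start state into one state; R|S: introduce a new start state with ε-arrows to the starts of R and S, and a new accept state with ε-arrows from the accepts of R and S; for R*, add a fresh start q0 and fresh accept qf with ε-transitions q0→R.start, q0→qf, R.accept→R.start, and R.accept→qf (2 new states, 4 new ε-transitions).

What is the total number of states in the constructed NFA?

14

Per subexpression:
Each of the 6 symbol leaves contributes a 2-state fragment.
  zy → 3 states
  x|zy → 7 states
  (x|zy)* → 9 states
  (x|zy)*y → 10 states
  ((x|zy)*y)* → 12 states
  xz((x|zy)*y)* → 14 states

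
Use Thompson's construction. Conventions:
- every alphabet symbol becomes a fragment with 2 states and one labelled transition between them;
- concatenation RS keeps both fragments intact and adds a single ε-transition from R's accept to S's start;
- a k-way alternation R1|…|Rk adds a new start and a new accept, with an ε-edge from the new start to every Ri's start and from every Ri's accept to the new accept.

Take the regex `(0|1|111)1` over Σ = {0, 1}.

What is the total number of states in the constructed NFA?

Per subexpression:
Each of the 6 symbol leaves contributes a 2-state fragment.
  111 = 6 states
  0|1|111 = 12 states
  (0|1|111)1 = 14 states

14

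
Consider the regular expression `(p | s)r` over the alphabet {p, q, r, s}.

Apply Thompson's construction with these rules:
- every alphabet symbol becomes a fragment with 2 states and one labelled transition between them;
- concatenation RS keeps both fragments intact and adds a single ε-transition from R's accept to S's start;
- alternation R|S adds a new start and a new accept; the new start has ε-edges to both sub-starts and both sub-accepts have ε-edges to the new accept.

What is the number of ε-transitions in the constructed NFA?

5

Building bottom-up:
Each of the 3 symbol leaves contributes 0 ε-transitions.
  p | s = 4 ε-transitions
  (p | s)r = 5 ε-transitions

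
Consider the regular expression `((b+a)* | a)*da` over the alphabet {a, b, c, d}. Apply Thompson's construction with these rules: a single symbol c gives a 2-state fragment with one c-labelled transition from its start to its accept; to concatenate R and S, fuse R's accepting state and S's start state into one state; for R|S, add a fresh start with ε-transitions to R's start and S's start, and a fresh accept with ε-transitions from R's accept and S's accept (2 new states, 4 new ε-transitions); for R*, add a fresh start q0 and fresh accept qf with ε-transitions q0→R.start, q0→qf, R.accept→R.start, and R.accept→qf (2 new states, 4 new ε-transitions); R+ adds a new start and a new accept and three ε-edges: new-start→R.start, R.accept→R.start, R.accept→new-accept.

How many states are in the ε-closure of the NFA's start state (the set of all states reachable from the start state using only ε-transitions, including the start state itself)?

Compute the ε-closure size of each fragment's start state recursively; a symbol fragment's start has no outgoing ε-edge, so its closure is just itself (size 1).
  b+ — |ε-closure| = 1 + 1 = 2 (the body doesn't accept ε, so the new accept is not reached)
  b+a — same as the first factor's closure: |ε-closure| = 2
  (b+a)* — new start has ε-edges to the inner start and to the new accept, so |ε-closure| = 2 + 2 = 4
  (b+a)* | a — |ε-closure| = 1 (new start) + (4 + 1) + 1 (new accept, since some branch ε-reaches its own accept) = 7
  ((b+a)* | a)* — |ε-closure| = 1 (new start) + 7 (body) + 1 (new accept) = 9
  ((b+a)* | a)*da — |ε-closure| = 9 + (1−1) = 9 (closure spills across the concat boundary because the left factor accepts ε)

9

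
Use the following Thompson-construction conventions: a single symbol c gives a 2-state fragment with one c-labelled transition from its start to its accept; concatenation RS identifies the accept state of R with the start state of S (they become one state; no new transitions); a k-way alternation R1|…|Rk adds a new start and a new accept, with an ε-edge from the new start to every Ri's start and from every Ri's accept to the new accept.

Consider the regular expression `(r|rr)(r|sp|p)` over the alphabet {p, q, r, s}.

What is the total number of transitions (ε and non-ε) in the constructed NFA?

17

Building bottom-up:
Each of the 7 symbol leaves contributes 1 transition (1 symbol, 0 ε).
  rr : 2 transitions (2 symbol, 0 ε)
  r|rr : 7 transitions (3 symbol, 4 ε)
  sp : 2 transitions (2 symbol, 0 ε)
  r|sp|p : 10 transitions (4 symbol, 6 ε)
  (r|rr)(r|sp|p) : 17 transitions (7 symbol, 10 ε)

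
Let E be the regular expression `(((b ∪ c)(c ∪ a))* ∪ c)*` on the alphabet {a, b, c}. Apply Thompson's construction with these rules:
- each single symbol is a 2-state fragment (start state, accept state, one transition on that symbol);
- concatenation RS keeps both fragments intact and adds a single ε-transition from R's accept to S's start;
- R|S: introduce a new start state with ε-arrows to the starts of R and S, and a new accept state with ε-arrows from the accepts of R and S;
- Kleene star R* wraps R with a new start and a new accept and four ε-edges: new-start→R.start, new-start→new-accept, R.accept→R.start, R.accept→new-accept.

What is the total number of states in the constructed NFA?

20

By structural recursion:
Each of the 5 symbol leaves contributes a 2-state fragment.
  b ∪ c : 6 states
  c ∪ a : 6 states
  (b ∪ c)(c ∪ a) : 12 states
  ((b ∪ c)(c ∪ a))* : 14 states
  ((b ∪ c)(c ∪ a))* ∪ c : 18 states
  (((b ∪ c)(c ∪ a))* ∪ c)* : 20 states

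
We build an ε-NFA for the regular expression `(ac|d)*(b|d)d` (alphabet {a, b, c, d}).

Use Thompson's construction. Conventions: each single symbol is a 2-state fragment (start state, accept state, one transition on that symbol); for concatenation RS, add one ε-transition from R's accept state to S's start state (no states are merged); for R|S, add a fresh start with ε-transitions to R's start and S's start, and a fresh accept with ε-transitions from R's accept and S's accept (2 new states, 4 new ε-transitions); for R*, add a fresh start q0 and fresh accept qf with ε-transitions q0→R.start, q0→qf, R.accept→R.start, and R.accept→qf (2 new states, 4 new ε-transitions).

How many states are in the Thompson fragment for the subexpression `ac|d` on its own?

Fragment for `ac|d`:
Each of the 3 symbol leaves contributes a 2-state fragment.
  ac : 4 states
  ac|d : 8 states

8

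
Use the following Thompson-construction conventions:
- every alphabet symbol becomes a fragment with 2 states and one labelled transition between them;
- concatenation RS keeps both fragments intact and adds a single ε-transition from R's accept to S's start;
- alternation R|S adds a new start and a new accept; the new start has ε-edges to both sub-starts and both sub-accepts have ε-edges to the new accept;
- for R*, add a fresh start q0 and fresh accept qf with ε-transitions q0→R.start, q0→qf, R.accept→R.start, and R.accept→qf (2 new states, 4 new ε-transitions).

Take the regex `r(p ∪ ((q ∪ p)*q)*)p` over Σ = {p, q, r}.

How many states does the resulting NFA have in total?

Building bottom-up:
Each of the 6 symbol leaves contributes a 2-state fragment.
  q ∪ p → 6 states
  (q ∪ p)* → 8 states
  (q ∪ p)*q → 10 states
  ((q ∪ p)*q)* → 12 states
  p ∪ ((q ∪ p)*q)* → 16 states
  r(p ∪ ((q ∪ p)*q)*)p → 20 states

20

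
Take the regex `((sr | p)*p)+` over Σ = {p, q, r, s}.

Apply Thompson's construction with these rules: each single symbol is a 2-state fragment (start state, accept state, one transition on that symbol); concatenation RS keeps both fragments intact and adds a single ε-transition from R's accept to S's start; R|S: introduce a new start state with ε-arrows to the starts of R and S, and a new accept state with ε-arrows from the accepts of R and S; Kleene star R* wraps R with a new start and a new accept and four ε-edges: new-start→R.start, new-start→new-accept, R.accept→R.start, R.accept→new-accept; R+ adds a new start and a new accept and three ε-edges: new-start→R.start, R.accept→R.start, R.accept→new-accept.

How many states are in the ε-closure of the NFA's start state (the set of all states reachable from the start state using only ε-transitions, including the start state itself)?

Compute the ε-closure size of each fragment's start state recursively; a symbol fragment's start has no outgoing ε-edge, so its closure is just itself (size 1).
  sr → same as the first factor's closure: |closure| = 1
  sr | p → |closure| = 1 + 1 + 1 = 3 (the new accept is not ε-reachable since no branch accepts ε)
  (sr | p)* → new start has ε-edges to the inner start and to the new accept, so |closure| = 2 + 3 = 5
  (sr | p)*p → the left operand accepts ε, so the closure extends into the next operand (via the concat ε-link); |closure| = 5 + 1 = 6
  ((sr | p)*p)+ → |closure| = 1 + 6 = 7 (the body doesn't accept ε, so the new accept is not reached)

7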